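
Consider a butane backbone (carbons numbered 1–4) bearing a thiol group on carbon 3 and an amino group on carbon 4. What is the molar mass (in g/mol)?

105.20 g/mol

Atom tally by fragment:
  CH3 → C:1 H:3
  CH2 → C:1 H:2
  CH(SH) → C:1 H:2 S:1
  CH2NH2 → C:1 H:4 N:1
Element totals:
  C: 4
  H: 11
  N: 1
  S: 1
Molecular formula: C4H11NS.
  M = 4(12.011) + 11(1.008) + 14.007 + 32.06
    = 48.044 + 11.088 + 14.007 + 32.060 = 105.199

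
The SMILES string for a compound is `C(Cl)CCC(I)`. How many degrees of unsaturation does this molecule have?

0

Atom tally by fragment:
  ClCH2 → C:1 H:2 Cl:1
  CH2 → C:1 H:2
  CH2 → C:1 H:2
  CH2I → C:1 H:2 I:1
Element totals:
  C: 4
  H: 8
  Cl: 1
  I: 1
Molecular formula: C4H8ClI.
DoU = (2C + 2 + N − H − X) / 2 = (2·4 + 2 + 0 − 8 − 2) / 2 = 0.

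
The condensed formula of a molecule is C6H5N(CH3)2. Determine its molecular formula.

Atom tally by fragment:
  benzene ring core → C:6 H:6
  (− 1 ring H displaced by substituents)
  + N(CH3)2 → N:1 C:2 H:6
Element totals:
  C: 8
  H: 11
  N: 1

C8H11N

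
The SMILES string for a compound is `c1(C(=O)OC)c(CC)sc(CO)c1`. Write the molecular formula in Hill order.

Atom tally by fragment:
  thiophene ring core → C:4 H:4 S:1
  (− 3 ring H displaced by substituents)
  + COOCH3 → C:2 H:3 O:2
  + C2H5 → C:2 H:5
  + CH2OH → C:1 H:3 O:1
Element totals:
  C: 9
  H: 12
  O: 3
  S: 1

C9H12O3S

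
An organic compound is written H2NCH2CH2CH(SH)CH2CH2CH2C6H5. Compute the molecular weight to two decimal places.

209.35 g/mol

Element totals:
  C: 12
  H: 19
  N: 1
  S: 1
Molecular formula: C12H19NS.
  M = 12(12.011) + 19(1.008) + 14.007 + 32.06
    = 144.132 + 19.152 + 14.007 + 32.060 = 209.351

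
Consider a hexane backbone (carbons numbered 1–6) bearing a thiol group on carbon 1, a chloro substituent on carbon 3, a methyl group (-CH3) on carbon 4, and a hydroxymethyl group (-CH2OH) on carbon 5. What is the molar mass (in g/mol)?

Atom tally by fragment:
  HSCH2 → C:1 H:3 S:1
  CH2 → C:1 H:2
  CH(Cl) → C:1 H:1 Cl:1
  CH(CH3) → C:2 H:4
  CH(CH2OH) → C:2 H:4 O:1
  CH3 → C:1 H:3
Element totals:
  C: 8
  H: 17
  Cl: 1
  O: 1
  S: 1
Molecular formula: C8H17ClOS.
  M = 8(12.011) + 17(1.008) + 35.45 + 15.999 + 32.06
    = 96.088 + 17.136 + 35.450 + 15.999 + 32.060 = 196.733

196.73 g/mol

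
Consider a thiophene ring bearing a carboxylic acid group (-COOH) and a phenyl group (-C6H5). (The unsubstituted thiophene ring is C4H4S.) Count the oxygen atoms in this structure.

Atom tally by fragment:
  thiophene ring core → C:4 H:4 S:1
  (− 2 ring H displaced by substituents)
  + COOH → C:1 H:1 O:2
  + C6H5 → C:6 H:5
Element totals:
  C: 11
  H: 8
  O: 2
  S: 1

2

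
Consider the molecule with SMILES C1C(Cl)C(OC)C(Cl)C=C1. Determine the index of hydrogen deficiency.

Atom tally by fragment:
  cyclohexene ring core → C:6 H:10
  (− 3 ring H displaced by substituents)
  + Cl → Cl:1
  + OCH3 → C:1 H:3 O:1
  + Cl → Cl:1
Element totals:
  C: 7
  H: 10
  Cl: 2
  O: 1
Molecular formula: C7H10Cl2O.
DoU = (2C + 2 + N − H − X) / 2 = (2·7 + 2 + 0 − 10 − 2) / 2 = 2.

2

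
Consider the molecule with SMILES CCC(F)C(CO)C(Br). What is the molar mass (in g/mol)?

199.06 g/mol

Atom tally by fragment:
  CH3 → C:1 H:3
  CH2 → C:1 H:2
  CH(F) → C:1 H:1 F:1
  CH(CH2OH) → C:2 H:4 O:1
  CH2Br → C:1 H:2 Br:1
Element totals:
  C: 6
  H: 12
  Br: 1
  F: 1
  O: 1
Molecular formula: C6H12BrFO.
  M = 6(12.011) + 12(1.008) + 79.904 + 18.998 + 15.999
    = 72.066 + 12.096 + 79.904 + 18.998 + 15.999 = 199.063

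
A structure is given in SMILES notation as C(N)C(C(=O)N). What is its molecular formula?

C3H8N2O

Atom tally by fragment:
  H2NCH2 → C:1 H:4 N:1
  CH2CONH2 → C:2 H:4 O:1 N:1
Element totals:
  C: 3
  H: 8
  N: 2
  O: 1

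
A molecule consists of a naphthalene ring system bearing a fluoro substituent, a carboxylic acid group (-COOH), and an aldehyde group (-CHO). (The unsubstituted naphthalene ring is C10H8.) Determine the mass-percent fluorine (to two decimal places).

Atom tally by fragment:
  naphthalene ring system core → C:10 H:8
  (− 3 ring H displaced by substituents)
  + F → F:1
  + COOH → C:1 H:1 O:2
  + CHO → C:1 H:1 O:1
Element totals:
  C: 12
  H: 7
  F: 1
  O: 3
Molecular formula: C12H7FO3.
Molar mass = 218.183 g/mol.
Mass from F: 1 × 18.998 = 18.998 g/mol.
%F = 18.998 / 218.183 × 100 = 8.71%.

8.71%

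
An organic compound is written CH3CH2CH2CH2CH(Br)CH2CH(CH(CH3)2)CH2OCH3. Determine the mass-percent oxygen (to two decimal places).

Element totals:
  C: 12
  H: 25
  Br: 1
  O: 1
Molecular formula: C12H25BrO.
Molar mass = 265.235 g/mol.
Mass from O: 1 × 15.999 = 15.999 g/mol.
%O = 15.999 / 265.235 × 100 = 6.03%.

6.03%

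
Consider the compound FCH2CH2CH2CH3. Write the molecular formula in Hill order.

C4H9F

Element totals:
  C: 4
  H: 9
  F: 1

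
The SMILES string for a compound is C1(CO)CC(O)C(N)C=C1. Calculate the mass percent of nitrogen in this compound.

9.78%

Atom tally by fragment:
  cyclohexene ring core → C:6 H:10
  (− 3 ring H displaced by substituents)
  + CH2OH → C:1 H:3 O:1
  + OH → O:1 H:1
  + NH2 → N:1 H:2
Element totals:
  C: 7
  H: 13
  N: 1
  O: 2
Molecular formula: C7H13NO2.
Molar mass = 143.186 g/mol.
Mass from N: 1 × 14.007 = 14.007 g/mol.
%N = 14.007 / 143.186 × 100 = 9.78%.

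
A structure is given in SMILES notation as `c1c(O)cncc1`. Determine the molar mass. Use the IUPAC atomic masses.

Atom tally by fragment:
  pyridine ring core → C:5 H:5 N:1
  (− 1 ring H displaced by substituents)
  + OH → O:1 H:1
Element totals:
  C: 5
  H: 5
  N: 1
  O: 1
Molecular formula: C5H5NO.
  M = 5(12.011) + 5(1.008) + 14.007 + 15.999
    = 60.055 + 5.040 + 14.007 + 15.999 = 95.101

95.10 g/mol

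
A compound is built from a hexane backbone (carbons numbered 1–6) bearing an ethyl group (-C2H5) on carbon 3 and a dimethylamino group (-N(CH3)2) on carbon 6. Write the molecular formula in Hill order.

Atom tally by fragment:
  CH3 → C:1 H:3
  CH2 → C:1 H:2
  CH(C2H5) → C:3 H:6
  CH2 → C:1 H:2
  CH2 → C:1 H:2
  CH2N(CH3)2 → C:3 H:8 N:1
Element totals:
  C: 10
  H: 23
  N: 1

C10H23N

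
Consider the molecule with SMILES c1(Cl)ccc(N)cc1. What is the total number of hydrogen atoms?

Atom tally by fragment:
  benzene ring core → C:6 H:6
  (− 2 ring H displaced by substituents)
  + Cl → Cl:1
  + NH2 → N:1 H:2
Element totals:
  C: 6
  H: 6
  Cl: 1
  N: 1

6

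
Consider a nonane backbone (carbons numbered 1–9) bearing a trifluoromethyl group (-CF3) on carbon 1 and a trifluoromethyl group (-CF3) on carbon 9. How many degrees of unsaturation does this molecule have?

0

Atom tally by fragment:
  F3CCH2 → C:2 H:2 F:3
  CH2 → C:1 H:2
  CH2 → C:1 H:2
  CH2 → C:1 H:2
  CH2 → C:1 H:2
  CH2 → C:1 H:2
  CH2 → C:1 H:2
  CH2 → C:1 H:2
  CH2CF3 → C:2 H:2 F:3
Element totals:
  C: 11
  H: 18
  F: 6
Molecular formula: C11H18F6.
DoU = (2C + 2 + N − H − X) / 2 = (2·11 + 2 + 0 − 18 − 6) / 2 = 0.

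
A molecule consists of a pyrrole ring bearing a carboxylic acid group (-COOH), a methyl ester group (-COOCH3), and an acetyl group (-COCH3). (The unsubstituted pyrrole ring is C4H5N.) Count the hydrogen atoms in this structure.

9

Atom tally by fragment:
  pyrrole ring core → C:4 H:5 N:1
  (− 3 ring H displaced by substituents)
  + COOH → C:1 H:1 O:2
  + COOCH3 → C:2 H:3 O:2
  + COCH3 → C:2 H:3 O:1
Element totals:
  C: 9
  H: 9
  N: 1
  O: 5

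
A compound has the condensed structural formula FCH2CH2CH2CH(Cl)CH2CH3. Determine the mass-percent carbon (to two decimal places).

51.99%

Atom tally by fragment:
  FCH2 → C:1 H:2 F:1
  CH2 → C:1 H:2
  CH2 → C:1 H:2
  CH(Cl) → C:1 H:1 Cl:1
  CH2 → C:1 H:2
  CH3 → C:1 H:3
Element totals:
  C: 6
  H: 12
  Cl: 1
  F: 1
Molecular formula: C6H12ClF.
Molar mass = 138.610 g/mol.
Mass from C: 6 × 12.011 = 72.066 g/mol.
%C = 72.066 / 138.610 × 100 = 51.99%.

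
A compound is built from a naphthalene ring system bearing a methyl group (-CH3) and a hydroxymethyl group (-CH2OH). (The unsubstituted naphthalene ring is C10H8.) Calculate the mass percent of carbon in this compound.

83.69%

Atom tally by fragment:
  naphthalene ring system core → C:10 H:8
  (− 2 ring H displaced by substituents)
  + CH3 → C:1 H:3
  + CH2OH → C:1 H:3 O:1
Element totals:
  C: 12
  H: 12
  O: 1
Molecular formula: C12H12O.
Molar mass = 172.227 g/mol.
Mass from C: 12 × 12.011 = 144.132 g/mol.
%C = 144.132 / 172.227 × 100 = 83.69%.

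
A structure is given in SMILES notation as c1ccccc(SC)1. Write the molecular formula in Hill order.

C7H8S

Atom tally by fragment:
  benzene ring core → C:6 H:6
  (− 1 ring H displaced by substituents)
  + SCH3 → C:1 H:3 S:1
Element totals:
  C: 7
  H: 8
  S: 1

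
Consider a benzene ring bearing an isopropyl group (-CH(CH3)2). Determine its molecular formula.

Atom tally by fragment:
  benzene ring core → C:6 H:6
  (− 1 ring H displaced by substituents)
  + CH(CH3)2 → C:3 H:7
Element totals:
  C: 9
  H: 12

C9H12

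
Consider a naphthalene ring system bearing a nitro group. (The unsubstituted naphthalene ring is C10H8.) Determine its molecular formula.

C10H7NO2

Atom tally by fragment:
  naphthalene ring system core → C:10 H:8
  (− 1 ring H displaced by substituents)
  + NO2 → N:1 O:2
Element totals:
  C: 10
  H: 7
  N: 1
  O: 2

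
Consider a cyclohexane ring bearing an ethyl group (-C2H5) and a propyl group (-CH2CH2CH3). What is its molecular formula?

C11H22

Atom tally by fragment:
  cyclohexane ring core → C:6 H:12
  (− 2 ring H displaced by substituents)
  + C2H5 → C:2 H:5
  + CH2CH2CH3 → C:3 H:7
Element totals:
  C: 11
  H: 22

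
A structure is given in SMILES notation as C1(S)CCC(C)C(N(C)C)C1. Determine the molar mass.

Atom tally by fragment:
  cyclohexane ring core → C:6 H:12
  (− 3 ring H displaced by substituents)
  + SH → S:1 H:1
  + CH3 → C:1 H:3
  + N(CH3)2 → N:1 C:2 H:6
Element totals:
  C: 9
  H: 19
  N: 1
  S: 1
Molecular formula: C9H19NS.
  M = 9(12.011) + 19(1.008) + 14.007 + 32.06
    = 108.099 + 19.152 + 14.007 + 32.060 = 173.318

173.32 g/mol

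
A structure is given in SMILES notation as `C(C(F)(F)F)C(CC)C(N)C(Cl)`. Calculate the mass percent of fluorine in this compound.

27.99%

Atom tally by fragment:
  F3CCH2 → C:2 H:2 F:3
  CH(C2H5) → C:3 H:6
  CH(NH2) → C:1 H:3 N:1
  CH2Cl → C:1 H:2 Cl:1
Element totals:
  C: 7
  H: 13
  Cl: 1
  F: 3
  N: 1
Molecular formula: C7H13ClF3N.
Molar mass = 203.632 g/mol.
Mass from F: 3 × 18.998 = 56.994 g/mol.
%F = 56.994 / 203.632 × 100 = 27.99%.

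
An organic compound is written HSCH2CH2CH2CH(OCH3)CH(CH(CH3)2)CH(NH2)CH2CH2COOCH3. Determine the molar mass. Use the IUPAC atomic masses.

291.45 g/mol

Atom tally by fragment:
  HSCH2 → C:1 H:3 S:1
  CH2 → C:1 H:2
  CH2 → C:1 H:2
  CH(OCH3) → C:2 H:4 O:1
  CH(CH(CH3)2) → C:4 H:8
  CH(NH2) → C:1 H:3 N:1
  CH2 → C:1 H:2
  CH2COOCH3 → C:3 H:5 O:2
Element totals:
  C: 14
  H: 29
  N: 1
  O: 3
  S: 1
Molecular formula: C14H29NO3S.
  M = 14(12.011) + 29(1.008) + 14.007 + 3(15.999) + 32.06
    = 168.154 + 29.232 + 14.007 + 47.997 + 32.060 = 291.450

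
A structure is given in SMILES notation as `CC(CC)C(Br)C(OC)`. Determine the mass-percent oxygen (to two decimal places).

8.20%

Atom tally by fragment:
  CH3 → C:1 H:3
  CH(C2H5) → C:3 H:6
  CH(Br) → C:1 H:1 Br:1
  CH2OCH3 → C:2 H:5 O:1
Element totals:
  C: 7
  H: 15
  Br: 1
  O: 1
Molecular formula: C7H15BrO.
Molar mass = 195.100 g/mol.
Mass from O: 1 × 15.999 = 15.999 g/mol.
%O = 15.999 / 195.100 × 100 = 8.20%.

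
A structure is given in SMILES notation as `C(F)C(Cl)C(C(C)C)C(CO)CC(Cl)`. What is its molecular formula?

C10H19Cl2FO

Atom tally by fragment:
  FCH2 → C:1 H:2 F:1
  CH(Cl) → C:1 H:1 Cl:1
  CH(CH(CH3)2) → C:4 H:8
  CH(CH2OH) → C:2 H:4 O:1
  CH2 → C:1 H:2
  CH2Cl → C:1 H:2 Cl:1
Element totals:
  C: 10
  H: 19
  Cl: 2
  F: 1
  O: 1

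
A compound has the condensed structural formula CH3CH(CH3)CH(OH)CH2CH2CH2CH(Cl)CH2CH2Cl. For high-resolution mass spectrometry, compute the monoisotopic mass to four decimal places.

226.0891

Element totals:
  C: 10
  H: 20
  Cl: 2
  O: 1
Molecular formula: C10H20Cl2O.
  M = 10(12.0) + 20(1.007825) + 2(34.968853) + 15.994915
    = 120.000000 + 20.156500 + 69.937706 + 15.994915 = 226.089121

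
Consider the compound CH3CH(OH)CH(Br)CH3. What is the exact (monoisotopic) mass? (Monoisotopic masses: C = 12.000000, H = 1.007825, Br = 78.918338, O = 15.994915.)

151.9837

Atom tally by fragment:
  CH3 → C:1 H:3
  CH(OH) → C:1 H:2 O:1
  CH(Br) → C:1 H:1 Br:1
  CH3 → C:1 H:3
Element totals:
  C: 4
  H: 9
  Br: 1
  O: 1
Molecular formula: C4H9BrO.
  M = 4(12.0) + 9(1.007825) + 78.918338 + 15.994915
    = 48.000000 + 9.070425 + 78.918338 + 15.994915 = 151.983678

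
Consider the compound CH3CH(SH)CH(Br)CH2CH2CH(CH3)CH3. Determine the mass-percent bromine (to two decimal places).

Atom tally by fragment:
  CH3 → C:1 H:3
  CH(SH) → C:1 H:2 S:1
  CH(Br) → C:1 H:1 Br:1
  CH2 → C:1 H:2
  CH2 → C:1 H:2
  CH(CH3) → C:2 H:4
  CH3 → C:1 H:3
Element totals:
  C: 8
  H: 17
  Br: 1
  S: 1
Molecular formula: C8H17BrS.
Molar mass = 225.188 g/mol.
Mass from Br: 1 × 79.904 = 79.904 g/mol.
%Br = 79.904 / 225.188 × 100 = 35.48%.

35.48%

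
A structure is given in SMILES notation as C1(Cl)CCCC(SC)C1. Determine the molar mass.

Atom tally by fragment:
  cyclohexane ring core → C:6 H:12
  (− 2 ring H displaced by substituents)
  + Cl → Cl:1
  + SCH3 → C:1 H:3 S:1
Element totals:
  C: 7
  H: 13
  Cl: 1
  S: 1
Molecular formula: C7H13ClS.
  M = 7(12.011) + 13(1.008) + 35.45 + 32.06
    = 84.077 + 13.104 + 35.450 + 32.060 = 164.691

164.69 g/mol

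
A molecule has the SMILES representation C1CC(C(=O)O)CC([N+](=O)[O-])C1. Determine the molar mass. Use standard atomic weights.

173.17 g/mol

Atom tally by fragment:
  cyclohexane ring core → C:6 H:12
  (− 2 ring H displaced by substituents)
  + COOH → C:1 H:1 O:2
  + NO2 → N:1 O:2
Element totals:
  C: 7
  H: 11
  N: 1
  O: 4
Molecular formula: C7H11NO4.
  M = 7(12.011) + 11(1.008) + 14.007 + 4(15.999)
    = 84.077 + 11.088 + 14.007 + 63.996 = 173.168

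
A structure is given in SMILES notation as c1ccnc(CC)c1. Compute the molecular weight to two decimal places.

107.16 g/mol

Atom tally by fragment:
  pyridine ring core → C:5 H:5 N:1
  (− 1 ring H displaced by substituents)
  + C2H5 → C:2 H:5
Element totals:
  C: 7
  H: 9
  N: 1
Molecular formula: C7H9N.
  M = 7(12.011) + 9(1.008) + 14.007
    = 84.077 + 9.072 + 14.007 = 107.156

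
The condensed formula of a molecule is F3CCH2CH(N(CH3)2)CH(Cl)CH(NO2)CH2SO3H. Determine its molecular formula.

C8H14ClF3N2O5S

Atom tally by fragment:
  F3CCH2 → C:2 H:2 F:3
  CH(N(CH3)2) → C:3 H:7 N:1
  CH(Cl) → C:1 H:1 Cl:1
  CH(NO2) → C:1 H:1 N:1 O:2
  CH2SO3H → C:1 H:3 S:1 O:3
Element totals:
  C: 8
  H: 14
  Cl: 1
  F: 3
  N: 2
  O: 5
  S: 1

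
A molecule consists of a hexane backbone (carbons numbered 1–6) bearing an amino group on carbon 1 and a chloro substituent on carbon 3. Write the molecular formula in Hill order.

C6H14ClN

Atom tally by fragment:
  H2NCH2 → C:1 H:4 N:1
  CH2 → C:1 H:2
  CH(Cl) → C:1 H:1 Cl:1
  CH2 → C:1 H:2
  CH2 → C:1 H:2
  CH3 → C:1 H:3
Element totals:
  C: 6
  H: 14
  Cl: 1
  N: 1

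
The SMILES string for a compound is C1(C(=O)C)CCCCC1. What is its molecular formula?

Atom tally by fragment:
  cyclohexane ring core → C:6 H:12
  (− 1 ring H displaced by substituents)
  + COCH3 → C:2 H:3 O:1
Element totals:
  C: 8
  H: 14
  O: 1

C8H14O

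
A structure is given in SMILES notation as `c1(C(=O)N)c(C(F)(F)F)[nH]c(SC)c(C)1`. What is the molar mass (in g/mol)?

Atom tally by fragment:
  pyrrole ring core → C:4 H:5 N:1
  (− 4 ring H displaced by substituents)
  + CONH2 → C:1 H:2 O:1 N:1
  + CF3 → C:1 F:3
  + SCH3 → C:1 H:3 S:1
  + CH3 → C:1 H:3
Element totals:
  C: 8
  H: 9
  F: 3
  N: 2
  O: 1
  S: 1
Molecular formula: C8H9F3N2OS.
  M = 8(12.011) + 9(1.008) + 3(18.998) + 2(14.007) + 15.999 + 32.06
    = 96.088 + 9.072 + 56.994 + 28.014 + 15.999 + 32.060 = 238.227

238.23 g/mol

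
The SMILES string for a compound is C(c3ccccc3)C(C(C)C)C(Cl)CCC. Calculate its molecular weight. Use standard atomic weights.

Atom tally by fragment:
  C6H5CH2 → C:7 H:7
  CH(CH(CH3)2) → C:4 H:8
  CH(Cl) → C:1 H:1 Cl:1
  CH2 → C:1 H:2
  CH2 → C:1 H:2
  CH3 → C:1 H:3
Element totals:
  C: 15
  H: 23
  Cl: 1
Molecular formula: C15H23Cl.
  M = 15(12.011) + 23(1.008) + 35.45
    = 180.165 + 23.184 + 35.450 = 238.799

238.80 g/mol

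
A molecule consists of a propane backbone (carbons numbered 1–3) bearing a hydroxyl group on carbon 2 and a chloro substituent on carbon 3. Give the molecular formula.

Atom tally by fragment:
  CH3 → C:1 H:3
  CH(OH) → C:1 H:2 O:1
  CH2Cl → C:1 H:2 Cl:1
Element totals:
  C: 3
  H: 7
  Cl: 1
  O: 1

C3H7ClO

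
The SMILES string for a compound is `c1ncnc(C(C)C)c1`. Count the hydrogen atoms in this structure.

10

Atom tally by fragment:
  pyrimidine ring core → C:4 H:4 N:2
  (− 1 ring H displaced by substituents)
  + CH(CH3)2 → C:3 H:7
Element totals:
  C: 7
  H: 10
  N: 2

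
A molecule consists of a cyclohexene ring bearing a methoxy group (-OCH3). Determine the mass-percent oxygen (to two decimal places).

14.26%

Atom tally by fragment:
  cyclohexene ring core → C:6 H:10
  (− 1 ring H displaced by substituents)
  + OCH3 → C:1 H:3 O:1
Element totals:
  C: 7
  H: 12
  O: 1
Molecular formula: C7H12O.
Molar mass = 112.172 g/mol.
Mass from O: 1 × 15.999 = 15.999 g/mol.
%O = 15.999 / 112.172 × 100 = 14.26%.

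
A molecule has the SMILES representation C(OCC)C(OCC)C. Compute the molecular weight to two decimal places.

132.20 g/mol

Atom tally by fragment:
  C2H5OCH2 → C:3 H:7 O:1
  CH(OC2H5) → C:3 H:6 O:1
  CH3 → C:1 H:3
Element totals:
  C: 7
  H: 16
  O: 2
Molecular formula: C7H16O2.
  M = 7(12.011) + 16(1.008) + 2(15.999)
    = 84.077 + 16.128 + 31.998 = 132.203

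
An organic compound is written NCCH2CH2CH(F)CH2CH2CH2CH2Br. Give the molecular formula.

C8H13BrFN

Atom tally by fragment:
  NCCH2 → C:2 H:2 N:1
  CH2 → C:1 H:2
  CH(F) → C:1 H:1 F:1
  CH2 → C:1 H:2
  CH2 → C:1 H:2
  CH2 → C:1 H:2
  CH2Br → C:1 H:2 Br:1
Element totals:
  C: 8
  H: 13
  Br: 1
  F: 1
  N: 1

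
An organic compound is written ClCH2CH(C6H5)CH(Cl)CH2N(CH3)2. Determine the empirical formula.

C12H17Cl2N

Atom tally by fragment:
  ClCH2 → C:1 H:2 Cl:1
  CH(C6H5) → C:7 H:6
  CH(Cl) → C:1 H:1 Cl:1
  CH2N(CH3)2 → C:3 H:8 N:1
Element totals:
  C: 12
  H: 17
  Cl: 2
  N: 1
Molecular formula: C12H17Cl2N.
gcd of subscripts (12, 2, 17, 1) = 1, so the empirical formula equals the molecular formula.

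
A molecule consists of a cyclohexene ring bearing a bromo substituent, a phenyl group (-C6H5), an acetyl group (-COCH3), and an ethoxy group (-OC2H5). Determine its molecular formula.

C16H19BrO2

Atom tally by fragment:
  cyclohexene ring core → C:6 H:10
  (− 4 ring H displaced by substituents)
  + Br → Br:1
  + C6H5 → C:6 H:5
  + COCH3 → C:2 H:3 O:1
  + OC2H5 → C:2 H:5 O:1
Element totals:
  C: 16
  H: 19
  Br: 1
  O: 2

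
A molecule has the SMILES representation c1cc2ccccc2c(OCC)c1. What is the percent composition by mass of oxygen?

9.29%

Atom tally by fragment:
  naphthalene ring system core → C:10 H:8
  (− 1 ring H displaced by substituents)
  + OC2H5 → C:2 H:5 O:1
Element totals:
  C: 12
  H: 12
  O: 1
Molecular formula: C12H12O.
Molar mass = 172.227 g/mol.
Mass from O: 1 × 15.999 = 15.999 g/mol.
%O = 15.999 / 172.227 × 100 = 9.29%.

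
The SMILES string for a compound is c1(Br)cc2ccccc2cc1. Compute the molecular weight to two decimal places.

207.07 g/mol

Atom tally by fragment:
  naphthalene ring system core → C:10 H:8
  (− 1 ring H displaced by substituents)
  + Br → Br:1
Element totals:
  C: 10
  H: 7
  Br: 1
Molecular formula: C10H7Br.
  M = 10(12.011) + 7(1.008) + 79.904
    = 120.110 + 7.056 + 79.904 = 207.070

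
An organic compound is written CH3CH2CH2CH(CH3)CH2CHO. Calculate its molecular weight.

114.19 g/mol

Atom tally by fragment:
  CH3 → C:1 H:3
  CH2 → C:1 H:2
  CH2 → C:1 H:2
  CH(CH3) → C:2 H:4
  CH2CHO → C:2 H:3 O:1
Element totals:
  C: 7
  H: 14
  O: 1
Molecular formula: C7H14O.
  M = 7(12.011) + 14(1.008) + 15.999
    = 84.077 + 14.112 + 15.999 = 114.188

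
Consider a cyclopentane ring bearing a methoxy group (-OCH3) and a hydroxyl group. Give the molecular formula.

C6H12O2

Atom tally by fragment:
  cyclopentane ring core → C:5 H:10
  (− 2 ring H displaced by substituents)
  + OCH3 → C:1 H:3 O:1
  + OH → O:1 H:1
Element totals:
  C: 6
  H: 12
  O: 2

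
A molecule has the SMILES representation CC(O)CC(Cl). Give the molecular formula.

Atom tally by fragment:
  CH3 → C:1 H:3
  CH(OH) → C:1 H:2 O:1
  CH2 → C:1 H:2
  CH2Cl → C:1 H:2 Cl:1
Element totals:
  C: 4
  H: 9
  Cl: 1
  O: 1

C4H9ClO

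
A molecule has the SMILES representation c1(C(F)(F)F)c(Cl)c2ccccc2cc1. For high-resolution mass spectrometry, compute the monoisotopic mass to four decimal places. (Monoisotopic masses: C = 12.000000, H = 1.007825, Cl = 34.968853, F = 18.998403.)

230.0110

Atom tally by fragment:
  naphthalene ring system core → C:10 H:8
  (− 2 ring H displaced by substituents)
  + CF3 → C:1 F:3
  + Cl → Cl:1
Element totals:
  C: 11
  H: 6
  Cl: 1
  F: 3
Molecular formula: C11H6ClF3.
  M = 11(12.0) + 6(1.007825) + 34.968853 + 3(18.998403)
    = 132.000000 + 6.046950 + 34.968853 + 56.995209 = 230.011012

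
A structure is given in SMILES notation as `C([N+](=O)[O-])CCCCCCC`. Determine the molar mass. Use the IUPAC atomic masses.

159.23 g/mol

Atom tally by fragment:
  O2NCH2 → C:1 H:2 N:1 O:2
  CH2 → C:1 H:2
  CH2 → C:1 H:2
  CH2 → C:1 H:2
  CH2 → C:1 H:2
  CH2 → C:1 H:2
  CH2 → C:1 H:2
  CH3 → C:1 H:3
Element totals:
  C: 8
  H: 17
  N: 1
  O: 2
Molecular formula: C8H17NO2.
  M = 8(12.011) + 17(1.008) + 14.007 + 2(15.999)
    = 96.088 + 17.136 + 14.007 + 31.998 = 159.229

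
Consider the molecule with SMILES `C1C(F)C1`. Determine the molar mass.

60.07 g/mol

Atom tally by fragment:
  cyclopropane ring core → C:3 H:6
  (− 1 ring H displaced by substituents)
  + F → F:1
Element totals:
  C: 3
  H: 5
  F: 1
Molecular formula: C3H5F.
  M = 3(12.011) + 5(1.008) + 18.998
    = 36.033 + 5.040 + 18.998 = 60.071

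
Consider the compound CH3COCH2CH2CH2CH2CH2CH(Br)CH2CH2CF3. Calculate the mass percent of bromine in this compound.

26.36%

Element totals:
  C: 11
  H: 18
  Br: 1
  F: 3
  O: 1
Molecular formula: C11H18BrF3O.
Molar mass = 303.162 g/mol.
Mass from Br: 1 × 79.904 = 79.904 g/mol.
%Br = 79.904 / 303.162 × 100 = 26.36%.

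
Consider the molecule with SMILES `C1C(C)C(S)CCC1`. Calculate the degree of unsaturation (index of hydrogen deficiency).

Atom tally by fragment:
  cyclohexane ring core → C:6 H:12
  (− 2 ring H displaced by substituents)
  + CH3 → C:1 H:3
  + SH → S:1 H:1
Element totals:
  C: 7
  H: 14
  S: 1
Molecular formula: C7H14S.
DoU = (2C + 2 + N − H − X) / 2 = (2·7 + 2 + 0 − 14 − 0) / 2 = 1.

1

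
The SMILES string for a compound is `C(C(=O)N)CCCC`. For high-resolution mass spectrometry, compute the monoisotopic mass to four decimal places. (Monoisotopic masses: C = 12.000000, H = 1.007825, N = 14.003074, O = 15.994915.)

Atom tally by fragment:
  H2NOCCH2 → C:2 H:4 O:1 N:1
  CH2 → C:1 H:2
  CH2 → C:1 H:2
  CH2 → C:1 H:2
  CH3 → C:1 H:3
Element totals:
  C: 6
  H: 13
  N: 1
  O: 1
Molecular formula: C6H13NO.
  M = 6(12.0) + 13(1.007825) + 14.003074 + 15.994915
    = 72.000000 + 13.101725 + 14.003074 + 15.994915 = 115.099714

115.0997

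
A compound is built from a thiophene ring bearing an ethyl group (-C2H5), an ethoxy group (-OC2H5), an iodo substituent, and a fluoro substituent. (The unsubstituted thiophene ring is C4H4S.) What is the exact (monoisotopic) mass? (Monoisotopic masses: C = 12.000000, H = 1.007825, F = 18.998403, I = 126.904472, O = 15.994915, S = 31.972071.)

Atom tally by fragment:
  thiophene ring core → C:4 H:4 S:1
  (− 4 ring H displaced by substituents)
  + C2H5 → C:2 H:5
  + OC2H5 → C:2 H:5 O:1
  + I → I:1
  + F → F:1
Element totals:
  C: 8
  H: 10
  F: 1
  I: 1
  O: 1
  S: 1
Molecular formula: C8H10FIOS.
  M = 8(12.0) + 10(1.007825) + 18.998403 + 126.904472 + 15.994915 + 31.972071
    = 96.000000 + 10.078250 + 18.998403 + 126.904472 + 15.994915 + 31.972071 = 299.948111

299.9481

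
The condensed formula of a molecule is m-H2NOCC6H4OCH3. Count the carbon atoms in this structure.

Atom tally by fragment:
  benzene ring core → C:6 H:6
  (− 2 ring H displaced by substituents)
  + CONH2 → C:1 H:2 O:1 N:1
  + OCH3 → C:1 H:3 O:1
Element totals:
  C: 8
  H: 9
  N: 1
  O: 2

8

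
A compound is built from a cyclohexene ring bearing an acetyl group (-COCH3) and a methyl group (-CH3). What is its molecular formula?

C9H14O

Atom tally by fragment:
  cyclohexene ring core → C:6 H:10
  (− 2 ring H displaced by substituents)
  + COCH3 → C:2 H:3 O:1
  + CH3 → C:1 H:3
Element totals:
  C: 9
  H: 14
  O: 1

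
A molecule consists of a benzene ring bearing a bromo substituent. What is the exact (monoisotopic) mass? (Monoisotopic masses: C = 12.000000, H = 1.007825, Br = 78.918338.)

Atom tally by fragment:
  benzene ring core → C:6 H:6
  (− 1 ring H displaced by substituents)
  + Br → Br:1
Element totals:
  C: 6
  H: 5
  Br: 1
Molecular formula: C6H5Br.
  M = 6(12.0) + 5(1.007825) + 78.918338
    = 72.000000 + 5.039125 + 78.918338 = 155.957463

155.9575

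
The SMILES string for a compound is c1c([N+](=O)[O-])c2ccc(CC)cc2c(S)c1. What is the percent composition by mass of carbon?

Atom tally by fragment:
  naphthalene ring system core → C:10 H:8
  (− 3 ring H displaced by substituents)
  + NO2 → N:1 O:2
  + C2H5 → C:2 H:5
  + SH → S:1 H:1
Element totals:
  C: 12
  H: 11
  N: 1
  O: 2
  S: 1
Molecular formula: C12H11NO2S.
Molar mass = 233.285 g/mol.
Mass from C: 12 × 12.011 = 144.132 g/mol.
%C = 144.132 / 233.285 × 100 = 61.78%.

61.78%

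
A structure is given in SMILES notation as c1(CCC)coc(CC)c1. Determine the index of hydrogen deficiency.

Atom tally by fragment:
  furan ring core → C:4 H:4 O:1
  (− 2 ring H displaced by substituents)
  + CH2CH2CH3 → C:3 H:7
  + C2H5 → C:2 H:5
Element totals:
  C: 9
  H: 14
  O: 1
Molecular formula: C9H14O.
DoU = (2C + 2 + N − H − X) / 2 = (2·9 + 2 + 0 − 14 − 0) / 2 = 3.

3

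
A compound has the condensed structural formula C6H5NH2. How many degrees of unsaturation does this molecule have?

4

Atom tally by fragment:
  benzene ring core → C:6 H:6
  (− 1 ring H displaced by substituents)
  + NH2 → N:1 H:2
Element totals:
  C: 6
  H: 7
  N: 1
Molecular formula: C6H7N.
DoU = (2C + 2 + N − H − X) / 2 = (2·6 + 2 + 1 − 7 − 0) / 2 = 4.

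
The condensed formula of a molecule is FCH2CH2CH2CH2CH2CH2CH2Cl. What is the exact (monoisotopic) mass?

152.0768

Atom tally by fragment:
  FCH2 → C:1 H:2 F:1
  CH2 → C:1 H:2
  CH2 → C:1 H:2
  CH2 → C:1 H:2
  CH2 → C:1 H:2
  CH2 → C:1 H:2
  CH2Cl → C:1 H:2 Cl:1
Element totals:
  C: 7
  H: 14
  Cl: 1
  F: 1
Molecular formula: C7H14ClF.
  M = 7(12.0) + 14(1.007825) + 34.968853 + 18.998403
    = 84.000000 + 14.109550 + 34.968853 + 18.998403 = 152.076806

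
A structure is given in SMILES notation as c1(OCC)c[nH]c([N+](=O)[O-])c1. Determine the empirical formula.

Atom tally by fragment:
  pyrrole ring core → C:4 H:5 N:1
  (− 2 ring H displaced by substituents)
  + OC2H5 → C:2 H:5 O:1
  + NO2 → N:1 O:2
Element totals:
  C: 6
  H: 8
  N: 2
  O: 3
Molecular formula: C6H8N2O3.
gcd of subscripts (6, 8, 2, 3) = 1, so the empirical formula equals the molecular formula.

C6H8N2O3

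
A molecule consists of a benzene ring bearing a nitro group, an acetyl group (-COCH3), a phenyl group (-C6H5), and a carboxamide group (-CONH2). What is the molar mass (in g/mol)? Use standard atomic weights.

Atom tally by fragment:
  benzene ring core → C:6 H:6
  (− 4 ring H displaced by substituents)
  + NO2 → N:1 O:2
  + COCH3 → C:2 H:3 O:1
  + C6H5 → C:6 H:5
  + CONH2 → C:1 H:2 O:1 N:1
Element totals:
  C: 15
  H: 12
  N: 2
  O: 4
Molecular formula: C15H12N2O4.
  M = 15(12.011) + 12(1.008) + 2(14.007) + 4(15.999)
    = 180.165 + 12.096 + 28.014 + 63.996 = 284.271

284.27 g/mol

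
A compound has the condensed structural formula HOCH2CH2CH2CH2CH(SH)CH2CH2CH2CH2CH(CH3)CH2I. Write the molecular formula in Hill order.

Element totals:
  C: 12
  H: 25
  I: 1
  O: 1
  S: 1

C12H25IOS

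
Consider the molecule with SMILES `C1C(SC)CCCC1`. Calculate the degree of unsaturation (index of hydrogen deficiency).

Atom tally by fragment:
  cyclohexane ring core → C:6 H:12
  (− 1 ring H displaced by substituents)
  + SCH3 → C:1 H:3 S:1
Element totals:
  C: 7
  H: 14
  S: 1
Molecular formula: C7H14S.
DoU = (2C + 2 + N − H − X) / 2 = (2·7 + 2 + 0 − 14 − 0) / 2 = 1.

1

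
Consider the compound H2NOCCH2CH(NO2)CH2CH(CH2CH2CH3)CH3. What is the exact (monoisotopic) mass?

Element totals:
  C: 9
  H: 18
  N: 2
  O: 3
Molecular formula: C9H18N2O3.
  M = 9(12.0) + 18(1.007825) + 2(14.003074) + 3(15.994915)
    = 108.000000 + 18.140850 + 28.006148 + 47.984745 = 202.131743

202.1317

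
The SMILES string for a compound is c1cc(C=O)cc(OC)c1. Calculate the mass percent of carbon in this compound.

Atom tally by fragment:
  benzene ring core → C:6 H:6
  (− 2 ring H displaced by substituents)
  + CHO → C:1 H:1 O:1
  + OCH3 → C:1 H:3 O:1
Element totals:
  C: 8
  H: 8
  O: 2
Molecular formula: C8H8O2.
Molar mass = 136.150 g/mol.
Mass from C: 8 × 12.011 = 96.088 g/mol.
%C = 96.088 / 136.150 × 100 = 70.58%.

70.58%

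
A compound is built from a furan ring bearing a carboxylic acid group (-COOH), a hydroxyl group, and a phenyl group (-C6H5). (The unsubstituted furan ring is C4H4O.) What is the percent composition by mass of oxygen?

Atom tally by fragment:
  furan ring core → C:4 H:4 O:1
  (− 3 ring H displaced by substituents)
  + COOH → C:1 H:1 O:2
  + OH → O:1 H:1
  + C6H5 → C:6 H:5
Element totals:
  C: 11
  H: 8
  O: 4
Molecular formula: C11H8O4.
Molar mass = 204.181 g/mol.
Mass from O: 4 × 15.999 = 63.996 g/mol.
%O = 63.996 / 204.181 × 100 = 31.34%.

31.34%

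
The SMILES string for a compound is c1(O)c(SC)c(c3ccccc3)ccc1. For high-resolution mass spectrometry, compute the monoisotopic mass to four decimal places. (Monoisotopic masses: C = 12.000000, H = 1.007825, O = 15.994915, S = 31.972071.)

216.0609

Atom tally by fragment:
  benzene ring core → C:6 H:6
  (− 3 ring H displaced by substituents)
  + OH → O:1 H:1
  + SCH3 → C:1 H:3 S:1
  + C6H5 → C:6 H:5
Element totals:
  C: 13
  H: 12
  O: 1
  S: 1
Molecular formula: C13H12OS.
  M = 13(12.0) + 12(1.007825) + 15.994915 + 31.972071
    = 156.000000 + 12.093900 + 15.994915 + 31.972071 = 216.060886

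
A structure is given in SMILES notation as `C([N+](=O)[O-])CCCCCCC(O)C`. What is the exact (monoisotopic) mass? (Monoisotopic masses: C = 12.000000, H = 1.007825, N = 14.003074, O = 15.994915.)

189.1365

Atom tally by fragment:
  O2NCH2 → C:1 H:2 N:1 O:2
  CH2 → C:1 H:2
  CH2 → C:1 H:2
  CH2 → C:1 H:2
  CH2 → C:1 H:2
  CH2 → C:1 H:2
  CH2 → C:1 H:2
  CH(OH) → C:1 H:2 O:1
  CH3 → C:1 H:3
Element totals:
  C: 9
  H: 19
  N: 1
  O: 3
Molecular formula: C9H19NO3.
  M = 9(12.0) + 19(1.007825) + 14.003074 + 3(15.994915)
    = 108.000000 + 19.148675 + 14.003074 + 47.984745 = 189.136494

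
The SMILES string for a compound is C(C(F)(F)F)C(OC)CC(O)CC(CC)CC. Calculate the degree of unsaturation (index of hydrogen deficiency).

0

Atom tally by fragment:
  F3CCH2 → C:2 H:2 F:3
  CH(OCH3) → C:2 H:4 O:1
  CH2 → C:1 H:2
  CH(OH) → C:1 H:2 O:1
  CH2 → C:1 H:2
  CH(C2H5) → C:3 H:6
  CH2 → C:1 H:2
  CH3 → C:1 H:3
Element totals:
  C: 12
  H: 23
  F: 3
  O: 2
Molecular formula: C12H23F3O2.
DoU = (2C + 2 + N − H − X) / 2 = (2·12 + 2 + 0 − 23 − 3) / 2 = 0.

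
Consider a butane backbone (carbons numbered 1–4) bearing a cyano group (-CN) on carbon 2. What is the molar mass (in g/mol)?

Atom tally by fragment:
  CH3 → C:1 H:3
  CH(CN) → C:2 H:1 N:1
  CH2 → C:1 H:2
  CH3 → C:1 H:3
Element totals:
  C: 5
  H: 9
  N: 1
Molecular formula: C5H9N.
  M = 5(12.011) + 9(1.008) + 14.007
    = 60.055 + 9.072 + 14.007 = 83.134

83.13 g/mol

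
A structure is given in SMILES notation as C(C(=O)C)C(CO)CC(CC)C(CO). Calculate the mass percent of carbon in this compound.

65.31%

Atom tally by fragment:
  CH3COCH2 → C:3 H:5 O:1
  CH(CH2OH) → C:2 H:4 O:1
  CH2 → C:1 H:2
  CH(C2H5) → C:3 H:6
  CH2CH2OH → C:2 H:5 O:1
Element totals:
  C: 11
  H: 22
  O: 3
Molecular formula: C11H22O3.
Molar mass = 202.294 g/mol.
Mass from C: 11 × 12.011 = 132.121 g/mol.
%C = 132.121 / 202.294 × 100 = 65.31%.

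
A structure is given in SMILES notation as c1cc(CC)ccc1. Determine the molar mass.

106.17 g/mol

Atom tally by fragment:
  benzene ring core → C:6 H:6
  (− 1 ring H displaced by substituents)
  + C2H5 → C:2 H:5
Element totals:
  C: 8
  H: 10
Molecular formula: C8H10.
  M = 8(12.011) + 10(1.008)
    = 96.088 + 10.080 = 106.168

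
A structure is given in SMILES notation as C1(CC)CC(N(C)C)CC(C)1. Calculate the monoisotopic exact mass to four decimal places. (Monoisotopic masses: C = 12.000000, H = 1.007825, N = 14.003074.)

155.1674

Atom tally by fragment:
  cyclopentane ring core → C:5 H:10
  (− 3 ring H displaced by substituents)
  + C2H5 → C:2 H:5
  + N(CH3)2 → N:1 C:2 H:6
  + CH3 → C:1 H:3
Element totals:
  C: 10
  H: 21
  N: 1
Molecular formula: C10H21N.
  M = 10(12.0) + 21(1.007825) + 14.003074
    = 120.000000 + 21.164325 + 14.003074 = 155.167399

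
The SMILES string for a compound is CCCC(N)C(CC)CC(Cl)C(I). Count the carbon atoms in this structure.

Atom tally by fragment:
  CH3 → C:1 H:3
  CH2 → C:1 H:2
  CH2 → C:1 H:2
  CH(NH2) → C:1 H:3 N:1
  CH(C2H5) → C:3 H:6
  CH2 → C:1 H:2
  CH(Cl) → C:1 H:1 Cl:1
  CH2I → C:1 H:2 I:1
Element totals:
  C: 10
  H: 21
  Cl: 1
  I: 1
  N: 1

10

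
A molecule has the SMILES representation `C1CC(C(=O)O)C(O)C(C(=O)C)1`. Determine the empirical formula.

Atom tally by fragment:
  cyclopentane ring core → C:5 H:10
  (− 3 ring H displaced by substituents)
  + COOH → C:1 H:1 O:2
  + OH → O:1 H:1
  + COCH3 → C:2 H:3 O:1
Element totals:
  C: 8
  H: 12
  O: 4
Molecular formula: C8H12O4.
gcd of subscripts = 4; dividing each by 4:
  C: 8/4 = 2
  H: 12/4 = 3
  O: 4/4 = 1

C2H3O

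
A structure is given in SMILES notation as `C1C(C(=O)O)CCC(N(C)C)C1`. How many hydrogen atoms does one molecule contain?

Atom tally by fragment:
  cyclohexane ring core → C:6 H:12
  (− 2 ring H displaced by substituents)
  + COOH → C:1 H:1 O:2
  + N(CH3)2 → N:1 C:2 H:6
Element totals:
  C: 9
  H: 17
  N: 1
  O: 2

17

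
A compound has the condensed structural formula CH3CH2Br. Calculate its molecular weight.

Element totals:
  C: 2
  H: 5
  Br: 1
Molecular formula: C2H5Br.
  M = 2(12.011) + 5(1.008) + 79.904
    = 24.022 + 5.040 + 79.904 = 108.966

108.97 g/mol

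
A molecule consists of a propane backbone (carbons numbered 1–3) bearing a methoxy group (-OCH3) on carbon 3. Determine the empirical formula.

C4H10O

Atom tally by fragment:
  CH3 → C:1 H:3
  CH2 → C:1 H:2
  CH2OCH3 → C:2 H:5 O:1
Element totals:
  C: 4
  H: 10
  O: 1
Molecular formula: C4H10O.
gcd of subscripts (4, 10, 1) = 1, so the empirical formula equals the molecular formula.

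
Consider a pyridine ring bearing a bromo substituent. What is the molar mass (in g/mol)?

158.00 g/mol

Atom tally by fragment:
  pyridine ring core → C:5 H:5 N:1
  (− 1 ring H displaced by substituents)
  + Br → Br:1
Element totals:
  C: 5
  H: 4
  Br: 1
  N: 1
Molecular formula: C5H4BrN.
  M = 5(12.011) + 4(1.008) + 79.904 + 14.007
    = 60.055 + 4.032 + 79.904 + 14.007 = 157.998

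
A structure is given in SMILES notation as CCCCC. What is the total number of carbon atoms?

Atom tally by fragment:
  CH3 → C:1 H:3
  CH2 → C:1 H:2
  CH2 → C:1 H:2
  CH2 → C:1 H:2
  CH3 → C:1 H:3
Element totals:
  C: 5
  H: 12

5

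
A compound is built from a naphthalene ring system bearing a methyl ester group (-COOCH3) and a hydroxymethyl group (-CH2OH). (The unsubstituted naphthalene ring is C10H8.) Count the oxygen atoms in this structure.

3

Atom tally by fragment:
  naphthalene ring system core → C:10 H:8
  (− 2 ring H displaced by substituents)
  + COOCH3 → C:2 H:3 O:2
  + CH2OH → C:1 H:3 O:1
Element totals:
  C: 13
  H: 12
  O: 3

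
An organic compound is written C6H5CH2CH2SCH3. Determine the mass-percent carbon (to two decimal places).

71.00%

Element totals:
  C: 9
  H: 12
  S: 1
Molecular formula: C9H12S.
Molar mass = 152.255 g/mol.
Mass from C: 9 × 12.011 = 108.099 g/mol.
%C = 108.099 / 152.255 × 100 = 71.00%.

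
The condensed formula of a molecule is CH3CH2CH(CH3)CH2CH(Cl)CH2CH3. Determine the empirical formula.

C8H17Cl

Atom tally by fragment:
  CH3 → C:1 H:3
  CH2 → C:1 H:2
  CH(CH3) → C:2 H:4
  CH2 → C:1 H:2
  CH(Cl) → C:1 H:1 Cl:1
  CH2 → C:1 H:2
  CH3 → C:1 H:3
Element totals:
  C: 8
  H: 17
  Cl: 1
Molecular formula: C8H17Cl.
gcd of subscripts (8, 1, 17) = 1, so the empirical formula equals the molecular formula.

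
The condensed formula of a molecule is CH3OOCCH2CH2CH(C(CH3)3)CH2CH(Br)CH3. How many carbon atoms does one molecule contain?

12

Atom tally by fragment:
  CH3OOCCH2 → C:3 H:5 O:2
  CH2 → C:1 H:2
  CH(C(CH3)3) → C:5 H:10
  CH2 → C:1 H:2
  CH(Br) → C:1 H:1 Br:1
  CH3 → C:1 H:3
Element totals:
  C: 12
  H: 23
  Br: 1
  O: 2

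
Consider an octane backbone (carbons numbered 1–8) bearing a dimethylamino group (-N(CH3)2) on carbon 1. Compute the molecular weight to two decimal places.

157.30 g/mol

Atom tally by fragment:
  (CH3)2NCH2 → C:3 H:8 N:1
  CH2 → C:1 H:2
  CH2 → C:1 H:2
  CH2 → C:1 H:2
  CH2 → C:1 H:2
  CH2 → C:1 H:2
  CH2 → C:1 H:2
  CH3 → C:1 H:3
Element totals:
  C: 10
  H: 23
  N: 1
Molecular formula: C10H23N.
  M = 10(12.011) + 23(1.008) + 14.007
    = 120.110 + 23.184 + 14.007 = 157.301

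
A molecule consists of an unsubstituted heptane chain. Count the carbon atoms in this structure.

7

Atom tally by fragment:
  CH3 → C:1 H:3
  CH2 → C:1 H:2
  CH2 → C:1 H:2
  CH2 → C:1 H:2
  CH2 → C:1 H:2
  CH2 → C:1 H:2
  CH3 → C:1 H:3
Element totals:
  C: 7
  H: 16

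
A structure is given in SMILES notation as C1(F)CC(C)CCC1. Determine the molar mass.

Atom tally by fragment:
  cyclohexane ring core → C:6 H:12
  (− 2 ring H displaced by substituents)
  + F → F:1
  + CH3 → C:1 H:3
Element totals:
  C: 7
  H: 13
  F: 1
Molecular formula: C7H13F.
  M = 7(12.011) + 13(1.008) + 18.998
    = 84.077 + 13.104 + 18.998 = 116.179

116.18 g/mol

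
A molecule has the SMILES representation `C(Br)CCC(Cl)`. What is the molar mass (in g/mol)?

Atom tally by fragment:
  BrCH2 → C:1 H:2 Br:1
  CH2 → C:1 H:2
  CH2 → C:1 H:2
  CH2Cl → C:1 H:2 Cl:1
Element totals:
  C: 4
  H: 8
  Br: 1
  Cl: 1
Molecular formula: C4H8BrCl.
  M = 4(12.011) + 8(1.008) + 79.904 + 35.45
    = 48.044 + 8.064 + 79.904 + 35.450 = 171.462

171.46 g/mol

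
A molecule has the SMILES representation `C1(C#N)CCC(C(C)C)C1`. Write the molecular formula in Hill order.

Atom tally by fragment:
  cyclopentane ring core → C:5 H:10
  (− 2 ring H displaced by substituents)
  + CN → C:1 N:1
  + CH(CH3)2 → C:3 H:7
Element totals:
  C: 9
  H: 15
  N: 1

C9H15N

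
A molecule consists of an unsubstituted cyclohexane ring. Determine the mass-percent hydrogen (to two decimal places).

14.37%

Atom tally by fragment:
  cyclohexane ring core → C:6 H:12
Element totals:
  C: 6
  H: 12
Molecular formula: C6H12.
Molar mass = 84.162 g/mol.
Mass from H: 12 × 1.008 = 12.096 g/mol.
%H = 12.096 / 84.162 × 100 = 14.37%.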